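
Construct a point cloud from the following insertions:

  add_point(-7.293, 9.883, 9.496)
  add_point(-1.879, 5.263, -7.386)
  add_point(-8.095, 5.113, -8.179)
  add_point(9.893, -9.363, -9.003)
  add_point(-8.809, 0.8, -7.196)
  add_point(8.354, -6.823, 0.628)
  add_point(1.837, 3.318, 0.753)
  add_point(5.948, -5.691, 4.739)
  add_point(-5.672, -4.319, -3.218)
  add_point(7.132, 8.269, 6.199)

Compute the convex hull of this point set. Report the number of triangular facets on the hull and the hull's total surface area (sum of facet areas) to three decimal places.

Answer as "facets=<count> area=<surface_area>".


Extreme-point indices: [0, 1, 2, 3, 4, 5, 7, 8, 9] — 9 of 10 on the boundary.

Facet areas (half cross-product norm):
  f1: (p9, p1, p3) → 154.8943
  f2: (p9, p1, p0) → 116.6465
  f3: (p7, p9, p0) → 104.7075
  f4: (p2, p3, p4) → 45.6565
  f5: (p2, p1, p3) → 47.6827
  f6: (p2, p0, p4) → 41.0123
  f7: (p2, p1, p0) → 56.5793
  f8: (p8, p0, p4) → 67.5321
  f9: (p8, p7, p0) → 131.6486
  f10: (p8, p3, p4) → 56.9116
  f11: (p8, p7, p3) → 100.2592
  f12: (p5, p9, p3) → 66.3867
  f13: (p5, p7, p3) → 8.7044
  f14: (p5, p7, p9) → 33.1542
Σ area = 1031.776

Euler characteristic 9−21+14 = 2 ✓

facets=14 area=1031.776


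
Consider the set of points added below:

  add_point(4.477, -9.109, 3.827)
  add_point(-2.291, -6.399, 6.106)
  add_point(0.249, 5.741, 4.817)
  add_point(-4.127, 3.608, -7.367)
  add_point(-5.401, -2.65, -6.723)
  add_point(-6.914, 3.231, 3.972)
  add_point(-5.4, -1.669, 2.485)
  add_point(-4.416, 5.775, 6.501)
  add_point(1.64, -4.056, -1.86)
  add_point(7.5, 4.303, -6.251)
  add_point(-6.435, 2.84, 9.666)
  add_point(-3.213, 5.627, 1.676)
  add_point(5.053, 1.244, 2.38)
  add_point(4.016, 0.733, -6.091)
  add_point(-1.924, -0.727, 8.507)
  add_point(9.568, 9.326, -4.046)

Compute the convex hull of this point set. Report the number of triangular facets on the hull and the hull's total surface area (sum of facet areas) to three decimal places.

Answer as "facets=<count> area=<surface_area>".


facets=26 area=772.312

Extreme-point indices: [0, 1, 2, 3, 4, 5, 6, 7, 9, 10, 11, 12, 13, 14, 15] — 15 of 16 on the boundary.

Per-facet area ½‖(b−a)×(c−a)‖:
  f1: (p11, p3, p15) → 65.4270
  f2: (p4, p3, p5) → 36.9072
  f3: (p7, p11, p15) → 29.1164
  f4: (p7, p10, p5) → 10.1685
  f5: (p7, p3, p5) → 23.3297
  f6: (p7, p11, p3) → 8.8167
  f7: (p6, p10, p5) → 15.0117
  f8: (p6, p4, p5) → 22.9284
  f9: (p9, p3, p15) → 30.8460
  f10: (p9, p4, p3) → 36.4033
  f11: (p9, p0, p15) → 42.8528
  f12: (p12, p0, p15) → 34.5912
  f13: (p12, p14, p0) → 46.8189
  f14: (p2, p14, p10) → 22.3050
  f15: (p2, p7, p15) → 15.7212
  f16: (p2, p7, p10) → 9.2738
  f17: (p2, p12, p15) → 39.5360
  f18: (p2, p12, p14) → 26.7849
  f19: (p1, p4, p0) → 52.3995
  f20: (p1, p6, p4) → 27.6027
  f21: (p1, p6, p10) → 28.6900
  f22: (p1, p14, p0) → 21.7034
  f23: (p1, p14, p10) → 14.6119
  f24: (p13, p4, p0) → 69.1596
  f25: (p13, p9, p0) → 30.1459
  f26: (p13, p9, p4) → 11.1605
Σ area = 772.312

Euler characteristic 15−39+26 = 2 ✓


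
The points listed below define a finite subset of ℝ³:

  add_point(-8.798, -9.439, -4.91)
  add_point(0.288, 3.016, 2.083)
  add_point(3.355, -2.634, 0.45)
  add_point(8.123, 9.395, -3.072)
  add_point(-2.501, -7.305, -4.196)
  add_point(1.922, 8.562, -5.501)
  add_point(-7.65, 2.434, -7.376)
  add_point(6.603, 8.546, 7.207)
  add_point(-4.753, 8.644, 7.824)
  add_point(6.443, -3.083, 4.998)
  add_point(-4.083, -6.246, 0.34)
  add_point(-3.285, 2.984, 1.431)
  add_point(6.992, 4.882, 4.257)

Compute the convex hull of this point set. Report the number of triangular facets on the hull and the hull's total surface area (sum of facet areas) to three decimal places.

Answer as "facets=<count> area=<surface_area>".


facets=16 area=864.609

Points on the hull: [0, 3, 4, 5, 6, 7, 8, 9, 10, 12] (10 of 13).

Facet areas (half cross-product norm):
  f1: (p6, p8, p0) → 99.5986
  f2: (p5, p8, p3) → 49.8131
  f3: (p5, p6, p8) → 83.6631
  f4: (p4, p9, p0) → 27.3181
  f5: (p4, p9, p3) → 100.9209
  f6: (p4, p5, p3) → 52.1885
  f7: (p4, p6, p0) → 37.7009
  f8: (p4, p5, p6) → 66.0031
  f9: (p10, p8, p0) → 49.2077
  f10: (p10, p9, p0) → 19.1139
  f11: (p10, p9, p8) → 92.2336
  f12: (p7, p8, p3) → 58.1069
  f13: (p7, p9, p8) → 67.3171
  f14: (p12, p9, p3) → 27.7545
  f15: (p12, p7, p3) → 20.3003
  f16: (p12, p7, p9) → 13.3692
Σ area = 864.609

Check V−E+F: 10 − 24 + 16 = 2.


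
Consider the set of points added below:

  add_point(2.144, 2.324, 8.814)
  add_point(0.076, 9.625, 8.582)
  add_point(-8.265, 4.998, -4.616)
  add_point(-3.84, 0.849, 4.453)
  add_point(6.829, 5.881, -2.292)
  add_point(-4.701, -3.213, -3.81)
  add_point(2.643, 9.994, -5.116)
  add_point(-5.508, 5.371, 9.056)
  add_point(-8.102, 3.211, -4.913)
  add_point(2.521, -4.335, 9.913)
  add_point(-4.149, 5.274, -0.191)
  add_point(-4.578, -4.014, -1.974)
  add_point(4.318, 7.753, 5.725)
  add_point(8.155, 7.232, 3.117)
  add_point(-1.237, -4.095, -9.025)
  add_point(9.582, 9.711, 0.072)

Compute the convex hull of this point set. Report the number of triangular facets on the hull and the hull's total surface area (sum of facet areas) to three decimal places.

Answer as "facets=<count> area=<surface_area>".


facets=22 area=855.113

Hull vertices (13/16): indices [0, 1, 2, 4, 5, 6, 7, 8, 9, 11, 13, 14, 15].

Facet areas (half cross-product norm):
  f1: (p6, p14, p2) → 71.9888
  f2: (p6, p1, p2) → 81.6691
  f3: (p6, p1, p15) → 54.2178
  f4: (p11, p14, p9) → 44.9144
  f5: (p4, p9, p15) → 42.0667
  f6: (p4, p14, p9) → 116.3016
  f7: (p4, p6, p15) → 17.1368
  f8: (p4, p6, p14) → 46.8118
  f9: (p7, p1, p2) → 48.8007
  f10: (p7, p1, p9) → 44.3878
  f11: (p7, p11, p9) → 80.0496
  f12: (p13, p9, p15) → 9.9960
  f13: (p13, p1, p15) → 17.7900
  f14: (p5, p11, p14) → 4.7362
  f15: (p8, p7, p2) → 12.5068
  f16: (p8, p7, p11) → 59.0192
  f17: (p8, p5, p11) → 6.3266
  f18: (p8, p14, p2) → 6.1519
  f19: (p8, p5, p14) → 22.4936
  f20: (p0, p1, p9) → 6.4837
  f21: (p0, p13, p9) → 26.8764
  f22: (p0, p13, p1) → 34.3879
Σ area = 855.113

Check V−E+F: 13 − 33 + 22 = 2.


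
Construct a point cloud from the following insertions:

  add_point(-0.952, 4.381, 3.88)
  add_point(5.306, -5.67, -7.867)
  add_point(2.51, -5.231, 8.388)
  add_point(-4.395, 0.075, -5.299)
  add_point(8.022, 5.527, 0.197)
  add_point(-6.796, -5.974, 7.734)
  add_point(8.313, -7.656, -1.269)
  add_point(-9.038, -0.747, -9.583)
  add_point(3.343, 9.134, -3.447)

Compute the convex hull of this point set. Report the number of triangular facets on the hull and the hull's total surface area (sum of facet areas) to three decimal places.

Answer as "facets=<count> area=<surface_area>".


8 of the 9 inputs are extreme points: [0, 1, 2, 4, 5, 6, 7, 8].

Per-facet area ½‖(b−a)×(c−a)‖:
  f1: (p1, p8, p7) → 109.2744
  f2: (p5, p2, p6) → 48.8019
  f3: (p5, p1, p7) → 132.0139
  f4: (p5, p1, p6) → 66.2015
  f5: (p4, p2, p6) → 72.6158
  f6: (p4, p1, p6) → 49.1089
  f7: (p4, p1, p8) → 48.8018
  f8: (p0, p5, p2) → 50.3386
  f9: (p0, p4, p2) → 54.5106
  f10: (p0, p4, p8) → 31.6229
  f11: (p0, p8, p7) → 77.9254
  f12: (p0, p5, p7) → 100.3636
Σ area = 841.579

Euler: V−E+F = 8−18+12 = 2.

facets=12 area=841.579


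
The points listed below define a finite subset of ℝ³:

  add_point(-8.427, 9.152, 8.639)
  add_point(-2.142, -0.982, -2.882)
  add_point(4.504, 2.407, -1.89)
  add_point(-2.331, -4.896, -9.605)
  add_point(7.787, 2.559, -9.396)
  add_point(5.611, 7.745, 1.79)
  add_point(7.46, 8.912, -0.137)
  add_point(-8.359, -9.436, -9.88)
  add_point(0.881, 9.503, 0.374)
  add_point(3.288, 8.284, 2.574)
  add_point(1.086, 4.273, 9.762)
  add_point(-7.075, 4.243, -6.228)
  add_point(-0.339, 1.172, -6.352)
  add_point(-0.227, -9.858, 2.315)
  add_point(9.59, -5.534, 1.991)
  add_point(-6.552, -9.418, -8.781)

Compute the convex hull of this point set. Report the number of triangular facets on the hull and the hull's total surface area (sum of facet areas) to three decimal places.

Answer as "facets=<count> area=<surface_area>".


10 of the 16 inputs are extreme points: [0, 4, 6, 7, 8, 10, 11, 13, 14, 15].

Triangle areas on the boundary:
  f1: (p13, p7, p0) → 158.7120
  f2: (p6, p8, p0) → 25.2423
  f3: (p6, p4, p14) → 74.4720
  f4: (p6, p4, p8) → 36.8310
  f5: (p11, p7, p0) → 94.3126
  f6: (p11, p8, p0) → 71.4319
  f7: (p11, p4, p7) → 108.3978
  f8: (p11, p4, p8) → 76.8519
  f9: (p10, p13, p0) → 82.7217
  f10: (p10, p13, p14) → 78.2003
  f11: (p10, p6, p0) → 66.6769
  f12: (p10, p6, p14) → 85.6150
  f13: (p15, p13, p14) → 62.4650
  f14: (p15, p13, p7) → 6.5743
  f15: (p15, p4, p14) → 125.7330
  f16: (p15, p4, p7) → 15.1280
Σ area = 1169.366

Check V−E+F: 10 − 24 + 16 = 2.

facets=16 area=1169.366


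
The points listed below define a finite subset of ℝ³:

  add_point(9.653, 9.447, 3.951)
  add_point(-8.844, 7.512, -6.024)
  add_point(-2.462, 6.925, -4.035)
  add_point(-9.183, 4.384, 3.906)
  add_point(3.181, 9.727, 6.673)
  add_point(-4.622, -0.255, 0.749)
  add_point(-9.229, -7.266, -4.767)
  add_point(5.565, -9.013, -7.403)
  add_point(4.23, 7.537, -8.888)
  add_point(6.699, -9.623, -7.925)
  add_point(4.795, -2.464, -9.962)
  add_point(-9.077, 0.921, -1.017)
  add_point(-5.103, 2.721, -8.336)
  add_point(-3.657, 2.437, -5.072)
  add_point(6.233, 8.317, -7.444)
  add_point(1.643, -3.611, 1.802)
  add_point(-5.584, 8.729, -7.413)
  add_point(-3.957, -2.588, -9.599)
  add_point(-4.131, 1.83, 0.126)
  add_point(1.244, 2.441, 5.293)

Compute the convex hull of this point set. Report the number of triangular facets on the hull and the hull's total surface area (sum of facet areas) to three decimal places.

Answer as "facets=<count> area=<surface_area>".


facets=22 area=1106.782

Extreme-point indices: [0, 1, 3, 4, 6, 8, 9, 10, 14, 15, 16, 17, 19] — 13 of 20 on the boundary.

Facet areas (half cross-product norm):
  f1: (p15, p9, p6) → 81.1730
  f2: (p15, p9, p0) → 92.1085
  f3: (p17, p9, p6) → 54.4988
  f4: (p17, p10, p9) → 32.8017
  f5: (p14, p16, p0) → 67.8235
  f6: (p14, p9, p0) → 106.5902
  f7: (p14, p10, p9) → 25.2608
  f8: (p1, p17, p6) → 50.2718
  f9: (p1, p17, p16) → 21.6370
  f10: (p3, p15, p6) → 81.9204
  f11: (p3, p1, p6) → 71.4524
  f12: (p8, p14, p10) → 12.3794
  f13: (p8, p14, p16) → 9.9307
  f14: (p8, p17, p10) → 44.0802
  f15: (p8, p17, p16) → 55.8343
  f16: (p4, p3, p1) → 71.5401
  f17: (p4, p16, p0) → 57.6871
  f18: (p4, p1, p16) → 30.7136
  f19: (p19, p3, p15) → 37.0164
  f20: (p19, p4, p3) → 40.7985
  f21: (p19, p15, p0) → 34.5482
  f22: (p19, p4, p0) → 26.7158
Σ area = 1106.782

Check V−E+F: 13 − 33 + 22 = 2.


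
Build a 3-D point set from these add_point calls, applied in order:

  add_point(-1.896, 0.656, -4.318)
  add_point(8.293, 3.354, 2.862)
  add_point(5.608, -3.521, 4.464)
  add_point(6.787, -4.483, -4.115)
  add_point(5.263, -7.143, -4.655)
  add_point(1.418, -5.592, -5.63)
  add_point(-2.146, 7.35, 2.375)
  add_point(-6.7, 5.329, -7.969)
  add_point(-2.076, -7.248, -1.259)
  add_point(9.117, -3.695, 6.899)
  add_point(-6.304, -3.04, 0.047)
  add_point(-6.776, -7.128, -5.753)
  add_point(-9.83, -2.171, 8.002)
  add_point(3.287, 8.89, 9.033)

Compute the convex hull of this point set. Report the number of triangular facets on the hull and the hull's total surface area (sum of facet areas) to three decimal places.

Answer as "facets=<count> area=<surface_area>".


facets=18 area=948.406

11 of the 14 inputs are extreme points: [1, 3, 4, 5, 6, 7, 8, 9, 11, 12, 13].

Triangle areas on the boundary:
  f1: (p13, p9, p12) → 116.1554
  f2: (p11, p7, p12) → 93.2113
  f3: (p6, p13, p12) → 58.0166
  f4: (p6, p7, p12) → 77.2835
  f5: (p6, p7, p13) → 13.1487
  f6: (p1, p13, p9) → 38.4703
  f7: (p1, p7, p13) → 89.5603
  f8: (p8, p9, p12) → 93.6119
  f9: (p8, p11, p12) → 42.5462
  f10: (p3, p1, p7) → 89.5046
  f11: (p3, p1, p9) → 41.3016
  f12: (p4, p8, p9) → 50.9119
  f13: (p4, p3, p9) → 16.5804
  f14: (p4, p8, p11) → 24.4810
  f15: (p4, p3, p7) → 26.5865
  f16: (p5, p11, p7) → 51.8397
  f17: (p5, p4, p7) → 15.1230
  f18: (p5, p4, p11) → 10.0729
Σ area = 948.406

Check V−E+F: 11 − 27 + 18 = 2.


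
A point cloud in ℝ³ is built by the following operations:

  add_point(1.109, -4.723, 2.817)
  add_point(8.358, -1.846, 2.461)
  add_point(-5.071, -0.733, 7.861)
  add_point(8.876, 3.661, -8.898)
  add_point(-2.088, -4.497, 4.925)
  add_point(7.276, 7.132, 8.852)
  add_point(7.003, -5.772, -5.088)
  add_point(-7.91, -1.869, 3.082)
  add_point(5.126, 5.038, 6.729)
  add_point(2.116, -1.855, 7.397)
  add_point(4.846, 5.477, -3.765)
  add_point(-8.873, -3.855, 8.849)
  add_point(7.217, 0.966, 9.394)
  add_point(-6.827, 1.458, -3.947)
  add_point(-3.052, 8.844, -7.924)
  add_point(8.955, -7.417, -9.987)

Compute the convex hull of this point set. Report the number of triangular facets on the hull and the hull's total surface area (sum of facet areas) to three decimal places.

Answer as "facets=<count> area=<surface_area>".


Hull vertices (13/16): indices [0, 1, 2, 3, 4, 5, 7, 9, 11, 12, 13, 14, 15].

Per-facet area ½‖(b−a)×(c−a)‖:
  f1: (p3, p14, p15) → 66.2301
  f2: (p13, p14, p11) → 41.9009
  f3: (p13, p14, p15) → 87.3255
  f4: (p5, p12, p11) → 49.7462
  f5: (p5, p3, p14) → 115.2367
  f6: (p1, p3, p15) → 65.9885
  f7: (p1, p0, p15) → 53.1631
  f8: (p1, p0, p12) → 29.5129
  f9: (p1, p5, p12) → 22.4277
  f10: (p1, p5, p3) → 68.9394
  f11: (p7, p15, p11) → 54.8552
  f12: (p7, p13, p11) → 2.6789
  f13: (p7, p13, p15) → 73.4142
  f14: (p4, p15, p11) → 29.6289
  f15: (p4, p0, p15) → 12.7442
  f16: (p2, p14, p11) → 38.2699
  f17: (p2, p5, p11) → 10.5795
  f18: (p2, p5, p14) → 129.5257
  f19: (p9, p0, p12) → 12.7142
  f20: (p9, p4, p0) → 9.9306
  f21: (p9, p12, p11) → 18.4359
  f22: (p9, p4, p11) → 20.0581
Σ area = 1013.306

Euler characteristic 13−33+22 = 2 ✓

facets=22 area=1013.306


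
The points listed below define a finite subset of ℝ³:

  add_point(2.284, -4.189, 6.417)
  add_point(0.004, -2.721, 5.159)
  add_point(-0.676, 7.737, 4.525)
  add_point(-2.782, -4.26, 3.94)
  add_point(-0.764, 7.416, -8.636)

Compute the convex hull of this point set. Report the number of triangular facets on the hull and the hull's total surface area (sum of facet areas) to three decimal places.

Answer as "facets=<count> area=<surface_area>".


Extreme-point indices: [0, 2, 3, 4] — 4 of 5 on the boundary.

Per-facet area ½‖(b−a)×(c−a)‖:
  f1: (p2, p0, p3) → 33.7689
  f2: (p4, p0, p3) → 47.6750
  f3: (p4, p2, p3) → 80.0567
  f4: (p4, p2, p0) → 81.1411
Σ area = 242.642

Check V−E+F: 4 − 6 + 4 = 2.

facets=4 area=242.642


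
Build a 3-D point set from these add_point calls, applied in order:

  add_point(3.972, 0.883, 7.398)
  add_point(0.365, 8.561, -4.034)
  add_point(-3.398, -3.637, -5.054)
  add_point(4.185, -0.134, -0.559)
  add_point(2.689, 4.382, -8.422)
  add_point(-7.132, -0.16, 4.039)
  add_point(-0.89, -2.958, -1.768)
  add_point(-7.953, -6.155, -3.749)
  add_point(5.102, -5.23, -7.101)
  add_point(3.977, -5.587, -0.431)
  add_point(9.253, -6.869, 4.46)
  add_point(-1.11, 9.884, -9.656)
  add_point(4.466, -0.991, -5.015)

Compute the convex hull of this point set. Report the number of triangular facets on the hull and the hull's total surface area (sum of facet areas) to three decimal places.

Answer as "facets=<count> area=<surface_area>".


facets=12 area=741.429

Hull vertices (8/13): indices [0, 1, 4, 5, 7, 8, 10, 11].

Facet areas (half cross-product norm):
  f1: (p8, p10, p7) → 83.4224
  f2: (p8, p11, p7) → 107.8206
  f3: (p5, p10, p7) → 86.5399
  f4: (p5, p0, p10) → 53.5076
  f5: (p5, p11, p7) → 86.4008
  f6: (p4, p8, p10) → 58.4518
  f7: (p4, p8, p11) → 11.8885
  f8: (p1, p5, p11) → 35.0417
  f9: (p1, p5, p0) → 75.0524
  f10: (p1, p4, p11) → 17.6758
  f11: (p1, p0, p10) → 66.2492
  f12: (p1, p4, p10) → 59.3781
Σ area = 741.429

Euler: V−E+F = 8−18+12 = 2.


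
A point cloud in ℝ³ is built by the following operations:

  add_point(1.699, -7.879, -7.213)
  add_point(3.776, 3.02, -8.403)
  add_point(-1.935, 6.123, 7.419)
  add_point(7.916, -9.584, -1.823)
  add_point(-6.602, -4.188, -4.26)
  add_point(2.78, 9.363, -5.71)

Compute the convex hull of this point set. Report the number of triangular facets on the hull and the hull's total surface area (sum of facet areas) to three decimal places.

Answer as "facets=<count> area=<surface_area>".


Points on the hull: [0, 1, 2, 3, 4, 5] (6 of 6).

Per-facet area ½‖(b−a)×(c−a)‖:
  f1: (p2, p3, p4) → 125.8710
  f2: (p2, p5, p4) → 105.6641
  f3: (p2, p5, p3) → 136.3428
  f4: (p0, p3, p4) → 34.2073
  f5: (p1, p5, p3) → 39.4609
  f6: (p1, p0, p3) → 46.4926
  f7: (p1, p5, p4) → 44.6796
  f8: (p1, p0, p4) → 52.4002
Σ area = 585.118

Euler characteristic 6−12+8 = 2 ✓

facets=8 area=585.118


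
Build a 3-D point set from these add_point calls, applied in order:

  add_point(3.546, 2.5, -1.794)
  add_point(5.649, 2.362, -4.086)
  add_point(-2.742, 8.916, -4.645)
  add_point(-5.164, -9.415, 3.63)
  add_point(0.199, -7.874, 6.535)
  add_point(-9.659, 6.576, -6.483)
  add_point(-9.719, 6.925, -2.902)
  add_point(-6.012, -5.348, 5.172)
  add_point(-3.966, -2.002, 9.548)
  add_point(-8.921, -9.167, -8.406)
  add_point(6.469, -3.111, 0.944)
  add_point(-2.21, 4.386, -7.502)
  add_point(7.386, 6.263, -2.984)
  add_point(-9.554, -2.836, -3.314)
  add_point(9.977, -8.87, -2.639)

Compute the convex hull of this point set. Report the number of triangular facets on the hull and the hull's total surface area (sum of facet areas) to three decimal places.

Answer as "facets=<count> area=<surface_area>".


Extreme-point indices: [1, 2, 3, 4, 5, 6, 7, 8, 9, 10, 11, 12, 13, 14] — 14 of 15 on the boundary.

Facet areas (half cross-product norm):
  f1: (p11, p9, p14) → 133.3391
  f2: (p5, p11, p9) → 58.5232
  f3: (p5, p13, p6) → 17.4095
  f4: (p5, p13, p9) → 34.1209
  f5: (p3, p13, p9) → 42.6448
  f6: (p3, p4, p8) → 24.4428
  f7: (p3, p9, p14) → 102.9662
  f8: (p3, p4, p14) → 40.5140
  f9: (p10, p12, p14) → 34.3732
  f10: (p10, p12, p8) → 67.2505
  f11: (p10, p4, p14) → 36.1414
  f12: (p10, p4, p8) → 36.9297
  f13: (p1, p11, p14) → 43.5599
  f14: (p1, p12, p14) → 20.3371
  f15: (p1, p12, p11) → 18.8233
  f16: (p2, p8, p6) → 61.0539
  f17: (p2, p12, p8) → 92.9903
  f18: (p2, p5, p6) → 13.0903
  f19: (p2, p5, p11) → 19.3275
  f20: (p2, p12, p11) → 27.8153
  f21: (p7, p3, p8) → 9.1017
  f22: (p7, p3, p13) → 21.1210
  f23: (p7, p8, p6) → 44.5070
  f24: (p7, p13, p6) → 45.3008
Σ area = 1045.684

Check V−E+F: 14 − 36 + 24 = 2.

facets=24 area=1045.684


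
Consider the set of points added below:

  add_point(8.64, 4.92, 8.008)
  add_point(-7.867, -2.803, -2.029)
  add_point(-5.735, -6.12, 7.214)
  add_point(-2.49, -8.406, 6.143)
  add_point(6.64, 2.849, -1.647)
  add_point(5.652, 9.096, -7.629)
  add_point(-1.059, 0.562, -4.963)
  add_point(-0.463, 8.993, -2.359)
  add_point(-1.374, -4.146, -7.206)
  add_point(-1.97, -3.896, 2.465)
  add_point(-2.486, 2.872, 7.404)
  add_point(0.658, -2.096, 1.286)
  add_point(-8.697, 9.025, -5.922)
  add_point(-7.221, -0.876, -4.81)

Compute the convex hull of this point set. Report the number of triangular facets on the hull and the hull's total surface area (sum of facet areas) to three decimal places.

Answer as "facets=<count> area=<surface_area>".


Hull vertices (11/14): indices [0, 1, 2, 3, 4, 5, 7, 8, 10, 12, 13].

Area of each hull facet:
  f1: (p8, p5, p12) → 95.4711
  f2: (p7, p5, p12) → 32.5948
  f3: (p7, p5, p0) → 58.0658
  f4: (p7, p10, p12) → 51.6768
  f5: (p7, p10, p0) → 64.6491
  f6: (p1, p8, p3) → 47.4162
  f7: (p4, p5, p0) → 37.0914
  f8: (p4, p8, p5) → 52.2279
  f9: (p4, p3, p0) → 81.1603
  f10: (p4, p8, p3) → 82.4716
  f11: (p2, p3, p0) → 35.8502
  f12: (p2, p10, p0) → 46.7636
  f13: (p2, p1, p3) → 20.5286
  f14: (p2, p10, p12) → 74.4407
  f15: (p2, p1, p12) → 49.4988
  f16: (p13, p8, p12) → 30.2702
  f17: (p13, p1, p12) → 13.7240
  f18: (p13, p1, p8) → 12.0775
Σ area = 885.979

Euler: V−E+F = 11−27+18 = 2.

facets=18 area=885.979


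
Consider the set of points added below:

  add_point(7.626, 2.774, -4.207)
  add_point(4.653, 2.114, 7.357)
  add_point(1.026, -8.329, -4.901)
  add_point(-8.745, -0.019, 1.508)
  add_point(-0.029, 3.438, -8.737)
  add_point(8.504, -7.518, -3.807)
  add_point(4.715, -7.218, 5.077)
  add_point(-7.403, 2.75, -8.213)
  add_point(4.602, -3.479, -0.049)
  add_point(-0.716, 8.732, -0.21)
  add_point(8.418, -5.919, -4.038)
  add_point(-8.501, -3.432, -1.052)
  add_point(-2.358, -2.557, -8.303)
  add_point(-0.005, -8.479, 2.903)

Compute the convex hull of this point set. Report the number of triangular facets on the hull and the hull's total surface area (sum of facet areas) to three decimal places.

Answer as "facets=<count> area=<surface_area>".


facets=22 area=803.139

Hull vertices (13/14): indices [0, 1, 2, 3, 4, 5, 6, 7, 9, 10, 11, 12, 13].

Triangle areas on the boundary:
  f1: (p1, p9, p3) → 66.9507
  f2: (p7, p9, p3) → 55.4462
  f3: (p13, p1, p3) → 72.8436
  f4: (p0, p1, p9) → 56.5928
  f5: (p6, p1, p5) → 44.9298
  f6: (p6, p13, p5) → 25.8200
  f7: (p6, p13, p1) → 24.3360
  f8: (p2, p13, p5) → 29.9201
  f9: (p12, p2, p5) → 25.7991
  f10: (p4, p7, p9) → 37.2299
  f11: (p4, p0, p9) → 42.3113
  f12: (p4, p12, p7) → 21.3727
  f13: (p4, p12, p5) → 41.0007
  f14: (p10, p1, p5) → 10.4269
  f15: (p10, p0, p1) → 52.1335
  f16: (p10, p4, p5) → 6.9351
  f17: (p10, p4, p0) → 38.4242
  f18: (p11, p13, p3) → 22.2757
  f19: (p11, p2, p13) → 40.3122
  f20: (p11, p7, p3) → 20.3110
  f21: (p11, p12, p7) → 32.2298
  f22: (p11, p12, p2) → 35.5378
Σ area = 803.139

Euler characteristic 13−33+22 = 2 ✓


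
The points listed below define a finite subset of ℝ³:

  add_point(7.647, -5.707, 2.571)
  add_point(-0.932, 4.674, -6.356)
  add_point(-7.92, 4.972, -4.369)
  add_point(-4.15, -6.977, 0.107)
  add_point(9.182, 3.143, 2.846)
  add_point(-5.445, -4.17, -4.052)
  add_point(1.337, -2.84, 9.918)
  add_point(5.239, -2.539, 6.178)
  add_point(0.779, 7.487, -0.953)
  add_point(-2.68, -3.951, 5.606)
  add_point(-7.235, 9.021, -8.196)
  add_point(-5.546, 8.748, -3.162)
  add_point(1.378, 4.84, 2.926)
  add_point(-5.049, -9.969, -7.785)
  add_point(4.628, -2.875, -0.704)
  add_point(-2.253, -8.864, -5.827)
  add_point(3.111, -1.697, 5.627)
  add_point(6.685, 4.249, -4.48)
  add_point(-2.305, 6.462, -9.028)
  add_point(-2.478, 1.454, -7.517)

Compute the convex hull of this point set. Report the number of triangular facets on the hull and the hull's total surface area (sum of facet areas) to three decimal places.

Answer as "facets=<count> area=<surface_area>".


Points on the hull: [0, 2, 3, 4, 6, 7, 8, 9, 10, 11, 12, 13, 15, 17, 18] (15 of 20).

Area of each hull facet:
  f1: (p12, p6, p4) → 41.0284
  f2: (p9, p6, p2) → 33.5313
  f3: (p8, p12, p4) → 18.3793
  f4: (p3, p9, p6) → 10.0865
  f5: (p3, p0, p13) → 48.5644
  f6: (p3, p0, p6) → 55.2367
  f7: (p3, p13, p2) → 56.4466
  f8: (p3, p9, p2) → 42.7802
  f9: (p7, p6, p4) → 14.6062
  f10: (p7, p0, p4) → 20.5404
  f11: (p7, p0, p6) → 9.5424
  f12: (p17, p18, p13) → 85.7187
  f13: (p17, p0, p4) → 35.0744
  f14: (p17, p8, p4) → 29.4836
  f15: (p10, p13, p2) → 37.4002
  f16: (p10, p18, p13) → 44.8538
  f17: (p10, p17, p18) → 17.4792
  f18: (p10, p17, p8) → 39.2600
  f19: (p15, p0, p13) → 2.7769
  f20: (p15, p17, p13) → 19.3081
  f21: (p15, p17, p0) → 79.5951
  f22: (p11, p8, p12) → 14.1003
  f23: (p11, p10, p8) → 14.3465
  f24: (p11, p10, p2) → 11.4189
  f25: (p11, p6, p2) → 43.0005
  f26: (p11, p12, p6) → 37.3844
Σ area = 861.943

Check V−E+F: 15 − 39 + 26 = 2.

facets=26 area=861.943


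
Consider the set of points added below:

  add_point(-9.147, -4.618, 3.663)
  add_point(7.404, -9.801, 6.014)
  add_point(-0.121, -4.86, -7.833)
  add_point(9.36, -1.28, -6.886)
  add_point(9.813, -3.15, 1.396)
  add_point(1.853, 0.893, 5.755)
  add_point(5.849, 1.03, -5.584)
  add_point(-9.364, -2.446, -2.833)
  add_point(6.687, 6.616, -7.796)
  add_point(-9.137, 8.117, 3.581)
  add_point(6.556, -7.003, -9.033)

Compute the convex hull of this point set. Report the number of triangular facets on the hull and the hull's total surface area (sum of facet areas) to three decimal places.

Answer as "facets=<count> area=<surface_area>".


10 of the 11 inputs are extreme points: [0, 1, 2, 3, 4, 5, 7, 8, 9, 10].

Facet areas (half cross-product norm):
  f1: (p8, p9, p7) → 113.0329
  f2: (p0, p9, p7) → 41.2977
  f3: (p5, p1, p4) → 41.5035
  f4: (p5, p8, p4) → 67.3212
  f5: (p5, p8, p9) → 102.8218
  f6: (p5, p0, p9) → 71.3149
  f7: (p5, p0, p1) → 75.1898
  f8: (p10, p1, p4) → 48.3805
  f9: (p10, p0, p1) → 130.2782
  f10: (p3, p8, p4) → 33.6557
  f11: (p3, p10, p4) → 28.2831
  f12: (p3, p10, p8) → 21.8109
  f13: (p2, p8, p7) → 69.7717
  f14: (p2, p10, p8) → 46.3100
  f15: (p2, p0, p7) → 34.7250
  f16: (p2, p10, p0) → 36.2402
Σ area = 961.937

Euler: V−E+F = 10−24+16 = 2.

facets=16 area=961.937


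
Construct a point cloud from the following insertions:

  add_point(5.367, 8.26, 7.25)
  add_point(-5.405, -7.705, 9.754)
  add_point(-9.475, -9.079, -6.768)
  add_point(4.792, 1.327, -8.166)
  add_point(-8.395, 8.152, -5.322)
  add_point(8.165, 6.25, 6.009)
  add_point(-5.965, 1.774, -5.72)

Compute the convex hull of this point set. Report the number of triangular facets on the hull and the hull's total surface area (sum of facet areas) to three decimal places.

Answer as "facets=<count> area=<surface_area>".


facets=8 area=917.599

Hull vertices (6/7): indices [0, 1, 2, 3, 4, 5].

Area of each hull facet:
  f1: (p1, p0, p5) → 35.5540
  f2: (p4, p1, p2) → 145.5822
  f3: (p4, p1, p0) → 171.0393
  f4: (p3, p0, p5) → 26.6742
  f5: (p3, p4, p0) → 120.8263
  f6: (p3, p4, p2) → 119.4332
  f7: (p3, p1, p2) → 149.1806
  f8: (p3, p1, p5) → 149.3088
Σ area = 917.599

Check V−E+F: 6 − 12 + 8 = 2.


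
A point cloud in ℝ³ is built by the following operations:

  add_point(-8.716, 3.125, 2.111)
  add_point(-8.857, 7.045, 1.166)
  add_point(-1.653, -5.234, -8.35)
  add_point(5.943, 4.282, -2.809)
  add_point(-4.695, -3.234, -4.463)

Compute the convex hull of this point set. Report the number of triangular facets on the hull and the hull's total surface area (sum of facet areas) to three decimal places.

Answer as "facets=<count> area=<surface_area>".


facets=6 area=265.899

Extreme-point indices: [0, 1, 2, 3, 4] — 5 of 5 on the boundary.

Facet areas (half cross-product norm):
  f1: (p2, p3, p1) → 99.1000
  f2: (p0, p3, p1) → 31.0781
  f3: (p4, p2, p1) → 18.3769
  f4: (p4, p0, p1) → 17.7007
  f5: (p4, p2, p3) → 34.5351
  f6: (p4, p0, p3) → 65.1080
Σ area = 265.899

Euler: V−E+F = 5−9+6 = 2.


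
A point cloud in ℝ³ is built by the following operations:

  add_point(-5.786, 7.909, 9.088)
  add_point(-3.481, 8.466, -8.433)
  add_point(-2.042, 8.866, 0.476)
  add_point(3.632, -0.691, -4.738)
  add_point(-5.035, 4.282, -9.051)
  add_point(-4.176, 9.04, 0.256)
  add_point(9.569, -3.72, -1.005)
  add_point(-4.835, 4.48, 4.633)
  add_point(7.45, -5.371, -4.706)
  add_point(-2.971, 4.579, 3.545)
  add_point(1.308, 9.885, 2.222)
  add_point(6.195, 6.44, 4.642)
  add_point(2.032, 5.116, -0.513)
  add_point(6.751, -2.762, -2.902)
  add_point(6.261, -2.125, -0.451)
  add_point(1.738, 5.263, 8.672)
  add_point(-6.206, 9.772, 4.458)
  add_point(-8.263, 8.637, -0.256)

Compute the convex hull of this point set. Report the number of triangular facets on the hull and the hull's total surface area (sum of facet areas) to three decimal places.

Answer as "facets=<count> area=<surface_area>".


Hull vertices (11/18): indices [0, 1, 4, 6, 7, 8, 10, 11, 15, 16, 17].

Triangle areas on the boundary:
  f1: (p7, p0, p17) → 20.6317
  f2: (p16, p0, p17) → 8.2541
  f3: (p16, p0, p10) → 19.2816
  f4: (p16, p1, p17) → 20.3385
  f5: (p16, p1, p10) → 45.7186
  f6: (p11, p0, p10) → 31.9817
  f7: (p11, p1, p6) → 98.6628
  f8: (p11, p1, p10) → 30.8185
  f9: (p4, p1, p17) → 21.3284
  f10: (p4, p7, p17) → 36.9420
  f11: (p15, p11, p6) → 34.7305
  f12: (p15, p11, p0) → 18.4470
  f13: (p15, p7, p6) → 59.4600
  f14: (p15, p7, p0) → 20.8966
  f15: (p8, p1, p6) → 40.6028
  f16: (p8, p4, p1) → 35.7242
  f17: (p8, p7, p6) → 39.9841
  f18: (p8, p4, p7) → 107.9205
Σ area = 691.724

Check V−E+F: 11 − 27 + 18 = 2.

facets=18 area=691.724


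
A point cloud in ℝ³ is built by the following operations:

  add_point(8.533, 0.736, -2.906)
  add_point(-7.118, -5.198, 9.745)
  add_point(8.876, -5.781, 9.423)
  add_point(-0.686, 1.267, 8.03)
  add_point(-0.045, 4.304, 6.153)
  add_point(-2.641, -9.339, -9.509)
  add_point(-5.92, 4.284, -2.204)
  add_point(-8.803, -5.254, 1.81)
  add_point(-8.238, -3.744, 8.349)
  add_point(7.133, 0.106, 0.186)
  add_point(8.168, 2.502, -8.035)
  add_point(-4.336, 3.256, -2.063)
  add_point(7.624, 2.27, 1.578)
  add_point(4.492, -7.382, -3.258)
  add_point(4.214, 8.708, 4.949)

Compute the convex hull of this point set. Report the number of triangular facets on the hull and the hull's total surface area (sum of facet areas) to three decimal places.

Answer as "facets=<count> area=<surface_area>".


Extreme-point indices: [0, 1, 2, 3, 5, 6, 7, 8, 10, 12, 13, 14] — 12 of 15 on the boundary.

Area of each hull facet:
  f1: (p1, p5, p7) → 37.6892
  f2: (p1, p5, p2) → 156.5982
  f3: (p6, p5, p7) → 71.5971
  f4: (p12, p14, p2) → 42.9077
  f5: (p12, p0, p2) → 25.0427
  f6: (p13, p5, p2) → 32.4136
  f7: (p3, p14, p2) → 56.1584
  f8: (p3, p1, p2) → 55.0770
  f9: (p8, p6, p14) → 88.2507
  f10: (p8, p3, p14) → 20.2664
  f11: (p8, p3, p1) → 10.4498
  f12: (p8, p1, p7) → 6.7813
  f13: (p8, p6, p7) → 35.8113
  f14: (p10, p6, p5) → 107.3051
  f15: (p10, p13, p5) → 55.5045
  f16: (p10, p6, p14) → 89.7051
  f17: (p10, p0, p2) → 6.0506
  f18: (p10, p13, p2) → 76.8957
  f19: (p10, p12, p14) → 35.0133
  f20: (p10, p12, p0) → 8.5145
Σ area = 1018.032

Euler characteristic 12−30+20 = 2 ✓

facets=20 area=1018.032


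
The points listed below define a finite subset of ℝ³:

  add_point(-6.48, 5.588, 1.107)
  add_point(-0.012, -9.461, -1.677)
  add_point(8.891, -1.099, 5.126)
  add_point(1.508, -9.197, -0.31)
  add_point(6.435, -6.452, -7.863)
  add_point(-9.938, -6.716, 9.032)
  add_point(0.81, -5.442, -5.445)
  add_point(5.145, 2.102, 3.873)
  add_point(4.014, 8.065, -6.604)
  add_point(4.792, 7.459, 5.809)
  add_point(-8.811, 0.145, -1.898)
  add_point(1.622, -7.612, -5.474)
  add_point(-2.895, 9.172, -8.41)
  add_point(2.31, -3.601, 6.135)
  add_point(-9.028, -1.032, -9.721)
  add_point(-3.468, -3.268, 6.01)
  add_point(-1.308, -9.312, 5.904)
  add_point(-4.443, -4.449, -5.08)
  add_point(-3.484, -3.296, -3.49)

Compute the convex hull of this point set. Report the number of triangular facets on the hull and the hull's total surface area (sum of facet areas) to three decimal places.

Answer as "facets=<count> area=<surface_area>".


facets=22 area=1133.510

Hull vertices (13/19): indices [0, 1, 2, 3, 4, 5, 8, 9, 10, 11, 12, 14, 16].

Area of each hull facet:
  f1: (p14, p1, p5) → 108.6382
  f2: (p9, p2, p5) → 93.9607
  f3: (p16, p2, p5) → 52.1542
  f4: (p16, p1, p5) → 32.1706
  f5: (p4, p14, p12) → 96.4998
  f6: (p10, p14, p5) → 33.7363
  f7: (p0, p9, p5) → 92.0790
  f8: (p0, p9, p12) → 66.6054
  f9: (p0, p10, p5) → 42.8598
  f10: (p0, p14, p12) → 60.3241
  f11: (p0, p10, p14) → 21.4244
  f12: (p8, p9, p2) → 59.2319
  f13: (p8, p4, p2) → 95.6757
  f14: (p8, p9, p12) → 42.6819
  f15: (p8, p4, p12) → 51.1432
  f16: (p3, p16, p1) → 6.7139
  f17: (p3, p4, p1) → 9.6577
  f18: (p3, p16, p2) → 41.2953
  f19: (p3, p4, p2) → 56.9836
  f20: (p11, p14, p1) → 29.4319
  f21: (p11, p4, p1) → 7.9936
  f22: (p11, p4, p14) → 32.2485
Σ area = 1133.510

Check V−E+F: 13 − 33 + 22 = 2.


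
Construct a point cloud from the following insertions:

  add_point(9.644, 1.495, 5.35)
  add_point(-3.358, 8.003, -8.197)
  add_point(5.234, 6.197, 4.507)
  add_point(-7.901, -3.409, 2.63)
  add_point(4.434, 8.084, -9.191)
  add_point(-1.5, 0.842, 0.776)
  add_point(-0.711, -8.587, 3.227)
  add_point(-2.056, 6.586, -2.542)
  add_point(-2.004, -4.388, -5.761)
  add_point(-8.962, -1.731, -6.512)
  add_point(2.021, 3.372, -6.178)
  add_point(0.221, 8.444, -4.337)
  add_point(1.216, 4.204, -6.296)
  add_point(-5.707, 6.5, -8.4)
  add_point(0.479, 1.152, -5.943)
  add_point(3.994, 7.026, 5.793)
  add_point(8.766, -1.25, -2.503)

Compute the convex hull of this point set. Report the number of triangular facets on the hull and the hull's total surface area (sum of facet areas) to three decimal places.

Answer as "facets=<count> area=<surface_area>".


facets=22 area=823.627

Points on the hull: [0, 1, 2, 3, 4, 6, 7, 8, 9, 11, 13, 15, 16] (13 of 17).

Triangle areas on the boundary:
  f1: (p16, p4, p0) → 48.9822
  f2: (p13, p4, p9) → 40.0630
  f3: (p13, p3, p9) → 40.0178
  f4: (p15, p4, p11) → 31.0330
  f5: (p8, p4, p9) → 53.8890
  f6: (p8, p16, p4) → 68.9557
  f7: (p6, p16, p0) → 54.9447
  f8: (p6, p15, p0) → 57.8316
  f9: (p6, p15, p3) → 69.6792
  f10: (p6, p8, p16) → 56.4701
  f11: (p6, p3, p9) → 40.0869
  f12: (p6, p8, p9) → 34.9459
  f13: (p1, p4, p11) → 16.8949
  f14: (p1, p13, p4) → 6.1310
  f15: (p1, p15, p11) → 12.3971
  f16: (p2, p4, p0) → 43.4020
  f17: (p2, p15, p0) → 4.8822
  f18: (p2, p15, p4) → 11.3719
  f19: (p7, p1, p13) → 8.2863
  f20: (p7, p1, p15) → 14.4380
  f21: (p7, p13, p3) → 43.5825
  f22: (p7, p15, p3) → 65.3418
Σ area = 823.627

Euler characteristic 13−33+22 = 2 ✓


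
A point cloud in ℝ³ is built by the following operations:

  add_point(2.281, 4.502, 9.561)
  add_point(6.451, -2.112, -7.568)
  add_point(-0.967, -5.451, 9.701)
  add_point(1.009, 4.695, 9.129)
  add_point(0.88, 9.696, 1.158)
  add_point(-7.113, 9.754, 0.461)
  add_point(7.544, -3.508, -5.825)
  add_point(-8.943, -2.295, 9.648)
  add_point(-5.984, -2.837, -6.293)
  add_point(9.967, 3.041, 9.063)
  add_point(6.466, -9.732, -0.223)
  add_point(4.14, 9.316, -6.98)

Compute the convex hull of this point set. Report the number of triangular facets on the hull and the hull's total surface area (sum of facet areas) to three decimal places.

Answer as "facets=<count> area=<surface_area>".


facets=20 area=1112.463

Hull vertices (12/12): indices [0, 1, 2, 3, 4, 5, 6, 7, 8, 9, 10, 11].

Per-facet area ½‖(b−a)×(c−a)‖:
  f1: (p2, p10, p7) → 43.1198
  f2: (p2, p10, p9) → 87.2096
  f3: (p0, p2, p7) → 44.8226
  f4: (p0, p2, p9) → 40.7048
  f5: (p8, p10, p7) → 122.3130
  f6: (p8, p5, p7) → 100.2203
  f7: (p8, p11, p5) → 90.4674
  f8: (p4, p11, p9) → 58.1903
  f9: (p4, p11, p5) → 33.6918
  f10: (p4, p0, p9) → 38.4619
  f11: (p4, p0, p5) → 39.0755
  f12: (p3, p5, p7) → 75.8633
  f13: (p3, p0, p7) → 6.1241
  f14: (p3, p0, p5) → 4.4850
  f15: (p1, p8, p10) → 65.8509
  f16: (p1, p8, p11) → 72.3143
  f17: (p6, p11, p9) → 105.5199
  f18: (p6, p1, p11) → 11.5952
  f19: (p6, p10, p9) → 66.4706
  f20: (p6, p1, p10) → 5.9628
Σ area = 1112.463

Euler characteristic 12−30+20 = 2 ✓


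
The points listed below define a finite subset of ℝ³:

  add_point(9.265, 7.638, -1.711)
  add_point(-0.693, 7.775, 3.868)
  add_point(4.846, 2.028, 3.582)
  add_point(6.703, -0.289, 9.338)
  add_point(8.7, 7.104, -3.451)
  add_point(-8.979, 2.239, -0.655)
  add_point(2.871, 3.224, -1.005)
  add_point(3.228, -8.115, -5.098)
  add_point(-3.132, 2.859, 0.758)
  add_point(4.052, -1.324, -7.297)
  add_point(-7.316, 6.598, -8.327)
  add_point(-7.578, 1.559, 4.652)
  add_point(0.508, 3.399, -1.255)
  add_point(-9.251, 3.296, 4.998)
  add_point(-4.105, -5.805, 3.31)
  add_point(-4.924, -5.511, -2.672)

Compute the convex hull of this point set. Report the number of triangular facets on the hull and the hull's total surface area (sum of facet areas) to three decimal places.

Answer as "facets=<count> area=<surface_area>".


facets=18 area=889.202

Extreme-point indices: [0, 1, 3, 4, 5, 7, 9, 10, 13, 14, 15] — 11 of 16 on the boundary.

Area of each hull facet:
  f1: (p3, p7, p0) → 107.3553
  f2: (p15, p10, p7) → 57.4285
  f3: (p9, p10, p7) → 44.1223
  f4: (p1, p3, p13) → 58.5507
  f5: (p1, p3, p0) → 66.2256
  f6: (p1, p10, p13) → 63.2941
  f7: (p1, p10, p0) → 79.4828
  f8: (p5, p10, p13) → 16.8432
  f9: (p5, p15, p13) → 23.6774
  f10: (p5, p15, p10) → 39.8830
  f11: (p14, p3, p7) → 76.7760
  f12: (p14, p15, p7) → 26.6516
  f13: (p14, p3, p13) → 71.7060
  f14: (p14, p15, p13) → 31.9694
  f15: (p4, p7, p0) → 13.7973
  f16: (p4, p9, p7) → 26.3589
  f17: (p4, p10, p0) → 13.2473
  f18: (p4, p9, p10) → 71.8322
Σ area = 889.202

Euler: V−E+F = 11−27+18 = 2.


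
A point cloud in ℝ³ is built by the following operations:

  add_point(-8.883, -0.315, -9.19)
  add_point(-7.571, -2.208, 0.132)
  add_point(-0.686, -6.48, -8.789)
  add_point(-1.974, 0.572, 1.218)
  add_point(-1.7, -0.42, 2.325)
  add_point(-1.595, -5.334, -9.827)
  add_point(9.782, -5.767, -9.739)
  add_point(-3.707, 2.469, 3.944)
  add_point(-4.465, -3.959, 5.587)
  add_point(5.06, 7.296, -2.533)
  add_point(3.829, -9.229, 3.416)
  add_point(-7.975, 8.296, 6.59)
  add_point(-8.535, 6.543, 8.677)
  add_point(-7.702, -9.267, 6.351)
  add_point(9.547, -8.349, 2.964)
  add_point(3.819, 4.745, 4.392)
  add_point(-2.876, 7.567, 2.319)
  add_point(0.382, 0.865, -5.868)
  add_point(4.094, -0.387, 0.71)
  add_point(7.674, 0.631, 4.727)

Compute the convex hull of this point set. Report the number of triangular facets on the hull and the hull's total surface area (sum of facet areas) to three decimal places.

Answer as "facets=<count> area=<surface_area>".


Points on the hull: [0, 2, 5, 6, 9, 10, 11, 12, 13, 14, 15, 16, 19] (13 of 20).

Facet areas (half cross-product norm):
  f1: (p9, p6, p0) → 128.4410
  f2: (p9, p19, p6) → 76.2221
  f3: (p12, p11, p0) → 23.4948
  f4: (p12, p13, p0) → 133.6113
  f5: (p12, p19, p13) → 129.1581
  f6: (p14, p19, p6) → 60.5531
  f7: (p14, p19, p13) → 80.8297
  f8: (p16, p11, p0) → 49.3419
  f9: (p16, p9, p0) → 70.4778
  f10: (p16, p9, p11) → 5.2167
  f11: (p15, p9, p11) → 45.6457
  f12: (p15, p9, p19) → 20.7480
  f13: (p15, p12, p11) → 17.2285
  f14: (p15, p12, p19) → 25.9118
  f15: (p5, p6, p0) → 27.2619
  f16: (p5, p2, p6) → 8.6253
  f17: (p5, p13, p0) → 76.6874
  f18: (p5, p2, p13) → 13.8177
  f19: (p10, p2, p13) → 78.7173
  f20: (p10, p14, p13) → 7.7308
  f21: (p10, p2, p6) → 68.0043
  f22: (p10, p14, p6) → 37.3252
Σ area = 1185.050

Euler characteristic 13−33+22 = 2 ✓

facets=22 area=1185.050


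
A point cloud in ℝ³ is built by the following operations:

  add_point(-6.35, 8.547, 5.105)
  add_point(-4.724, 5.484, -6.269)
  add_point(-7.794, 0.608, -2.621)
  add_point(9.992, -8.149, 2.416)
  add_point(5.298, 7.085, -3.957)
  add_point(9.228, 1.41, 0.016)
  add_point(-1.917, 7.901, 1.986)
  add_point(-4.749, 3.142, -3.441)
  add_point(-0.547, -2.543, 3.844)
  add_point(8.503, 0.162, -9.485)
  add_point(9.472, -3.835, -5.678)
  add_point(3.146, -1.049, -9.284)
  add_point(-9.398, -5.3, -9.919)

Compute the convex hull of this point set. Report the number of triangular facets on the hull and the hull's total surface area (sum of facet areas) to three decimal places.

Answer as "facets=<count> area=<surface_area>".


facets=18 area=877.504

Hull vertices (11/13): indices [0, 1, 2, 3, 4, 5, 6, 8, 9, 10, 12].

Triangle areas on the boundary:
  f1: (p1, p0, p12) → 65.0656
  f2: (p9, p1, p12) → 89.8641
  f3: (p8, p3, p12) → 95.4149
  f4: (p8, p0, p3) → 42.4739
  f5: (p10, p3, p12) → 87.0624
  f6: (p10, p9, p12) → 52.4393
  f7: (p5, p0, p3) → 81.5628
  f8: (p5, p10, p3) → 33.6097
  f9: (p5, p10, p9) → 21.7025
  f10: (p4, p1, p0) → 61.4364
  f11: (p4, p9, p1) → 48.8589
  f12: (p4, p5, p9) → 34.4063
  f13: (p2, p0, p12) → 6.5619
  f14: (p2, p8, p12) → 44.2823
  f15: (p2, p8, p0) → 54.2150
  f16: (p6, p5, p0) → 19.3837
  f17: (p6, p4, p0) → 2.0930
  f18: (p6, p4, p5) → 37.0710
Σ area = 877.504

Euler: V−E+F = 11−27+18 = 2.
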